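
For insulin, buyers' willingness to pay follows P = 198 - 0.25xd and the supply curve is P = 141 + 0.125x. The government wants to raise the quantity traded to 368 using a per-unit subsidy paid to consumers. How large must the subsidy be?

At x = 368, from the demand curve buyers pay Pb = 198 − 0.25·368 = 106; from the supply curve sellers need Ps = 141 + 0.125·368 = 187.
The subsidy must fill the gap: s = Ps − Pb = 187 − 106 = 81.

Required subsidy s = 81 per unit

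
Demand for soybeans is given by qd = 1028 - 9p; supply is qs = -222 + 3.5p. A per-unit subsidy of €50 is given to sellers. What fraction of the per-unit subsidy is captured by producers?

Producer share = 0.72

Pre-subsidy: 1028 - 9p = -222 + 3.5p gives p* = 100, q* = 128.
With the subsidy, sellers receive ps = pb + 50 for each unit, where pb is the price buyers pay.
Supply in terms of pb becomes qs = -222 + 3.5(pb + 50) = -47 + 3.5pb. Setting this equal to demand: 1028 - 9pb = -47 + 3.5pb, so pb = 86.
Sellers receive ps = 86 + 50 = 136; q' = 1028 − 9·86 = 254.
Buyers' price falls by p* − pb = 100 − 86 = 14; sellers' price rises by ps − p* = 136 − 100 = 36.
So producers capture 36/50 = 0.72 of each unit of subsidy.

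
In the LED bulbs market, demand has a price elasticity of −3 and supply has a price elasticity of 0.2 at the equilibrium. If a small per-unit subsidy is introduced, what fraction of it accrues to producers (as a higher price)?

For a small subsidy around the equilibrium, the benefit split depends on the relative slopes, which at a point are proportional to the elasticities.
Buyer share = εs/(εs + |εd|) = 0.2/(0.2 + 3) = 0.0625; seller share = |εd|/(εs + |εd|) = 0.9375.
So producers capture 0.9375 of the subsidy.

Producer share = 0.9375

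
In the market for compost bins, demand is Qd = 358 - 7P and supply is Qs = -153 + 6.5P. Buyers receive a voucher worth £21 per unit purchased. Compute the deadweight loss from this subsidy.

Deadweight loss = 4459/6

Pre-subsidy: 358 - 7P = -153 + 6.5P gives P* = 1022/27, Q* = 2512/27.
With the rebate, buyers effectively pay Pb = Ps − 21, where Ps is the price sellers receive.
Demand in terms of Ps becomes Qd = 358 − 7(Ps − 21) = 505 - 7Ps. Setting this equal to supply: 505 - 7Ps = -153 + 6.5Ps, so Ps = 1316/27.
Buyers pay Pb = 1316/27 − 21 = 749/27; Q' = -153 + 6.5·(1316/27) = 4423/27.
The subsidy expands output by 4423/27 − 2512/27 = 637/9 past the efficient level; on those units the gap between marginal cost and willingness to pay runs from 0 up to 21.
DWL = ½ × 21 × 637/9 = 4459/6.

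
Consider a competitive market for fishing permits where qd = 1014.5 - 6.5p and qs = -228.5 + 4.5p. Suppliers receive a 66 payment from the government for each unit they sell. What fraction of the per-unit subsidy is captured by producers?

Pre-subsidy: 1014.5 - 6.5p = -228.5 + 4.5p gives p* = 113, q* = 280.
With the subsidy, sellers receive ps = pb + 66 for each unit, where pb is the price buyers pay.
Supply in terms of pb becomes qs = -228.5 + 4.5(pb + 66) = 68.5 + 4.5pb. Setting this equal to demand: 1014.5 - 6.5pb = 68.5 + 4.5pb, so pb = 86.
Sellers receive ps = 86 + 66 = 152; q' = 1014.5 − 6.5·86 = 455.5.
Buyers' price falls by p* − pb = 113 − 86 = 27; sellers' price rises by ps − p* = 152 − 113 = 39.
So producers capture 39/66 = 13/22 of each unit of subsidy.

Producer share = 13/22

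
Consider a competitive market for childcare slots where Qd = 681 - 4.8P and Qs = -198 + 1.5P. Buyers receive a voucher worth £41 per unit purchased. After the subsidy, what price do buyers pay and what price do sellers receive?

Pre-subsidy: 681 - 4.8P = -198 + 1.5P gives P* = 2930/21, Q* = 79/7.
With the rebate, buyers effectively pay Pb = Ps − 41, where Ps is the price sellers receive.
Demand in terms of Ps becomes Qd = 681 − 4.8(Ps − 41) = 877.8 - 4.8Ps. Setting this equal to supply: 877.8 - 4.8Ps = -198 + 1.5Ps, so Ps = 3586/21.
Buyers pay Pb = 3586/21 − 41 = 2725/21; Q' = -198 + 1.5·(3586/21) = 407/7.

Buyers pay 2725/21; sellers receive 3586/21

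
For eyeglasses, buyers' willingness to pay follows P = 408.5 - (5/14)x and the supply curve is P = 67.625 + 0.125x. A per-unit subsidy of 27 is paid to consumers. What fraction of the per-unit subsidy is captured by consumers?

Pre-subsidy: 408.5 - (5/14)x = 67.625 + 0.125x gives x* = 707 and P* = 156.
With the rebate, buyers effectively pay Pb = Ps − 27, where Ps is the price sellers receive.
On the curves, Pb = 408.5 - (5/14)x and Ps = 67.625 + 0.125x; the wedge Ps − Pb = 27 gives 67.625 + 0.125x − (408.5 - (5/14)x) = 27, so x' = 763.
Then Pb = 408.5 − (5/14)·763 = 136 and Ps = 67.625 + 0.125·763 = 163.
Buyers' price falls by P* − Pb = 156 − 136 = 20; sellers' price rises by Ps − P* = 163 − 156 = 7.
So consumers capture 20/27 = 20/27 of each unit of subsidy.

Consumer share = 20/27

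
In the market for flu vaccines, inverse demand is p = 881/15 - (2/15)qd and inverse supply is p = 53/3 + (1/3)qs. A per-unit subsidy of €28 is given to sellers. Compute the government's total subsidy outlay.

Government cost = €4144

Pre-subsidy: 881/15 - (2/15)q = 53/3 + (1/3)q gives q* = 88 and p* = 47.
With the subsidy, sellers receive ps = pb + 28 for each unit, where pb is the price buyers pay.
On the curves, pb = 881/15 - (2/15)q and ps = 53/3 + (1/3)q; the wedge ps − pb = 28 gives 53/3 + (1/3)q − (881/15 - (2/15)q) = 28, so q' = 148.
Then pb = 881/15 − (2/15)·148 = 39 and ps = 53/3 + (1/3)·148 = 67.
Government outlay = subsidy × quantity = 28 × 148 = 4144.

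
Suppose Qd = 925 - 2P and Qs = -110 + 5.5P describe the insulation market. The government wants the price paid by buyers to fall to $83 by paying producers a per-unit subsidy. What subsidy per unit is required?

Required subsidy s = $75 per unit

At a buyer price of 83, quantity demanded is 925 − 2·83 = 759.
Sellers supply 759 only when they receive Ps with -110 + 5.5·Ps = 759, i.e. Ps = 158.
s = Ps − Pb = 158 − 83 = 75.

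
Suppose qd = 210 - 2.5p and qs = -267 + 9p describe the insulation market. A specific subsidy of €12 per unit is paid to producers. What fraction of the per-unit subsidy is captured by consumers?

Consumer share = 18/23

Pre-subsidy: 210 - 2.5p = -267 + 9p gives p* = 954/23, q* = 2445/23.
With the subsidy, sellers receive ps = pb + 12 for each unit, where pb is the price buyers pay.
Supply in terms of pb becomes qs = -267 + 9(pb + 12) = -159 + 9pb. Setting this equal to demand: 210 - 2.5pb = -159 + 9pb, so pb = 738/23.
Sellers receive ps = 738/23 + 12 = 1014/23; q' = 210 − 2.5·(738/23) = 2985/23.
Buyers' price falls by p* − pb = 954/23 − 738/23 = 216/23; sellers' price rises by ps − p* = 1014/23 − 954/23 = 60/23.
So consumers capture (216/23)/12 = 18/23 of each unit of subsidy.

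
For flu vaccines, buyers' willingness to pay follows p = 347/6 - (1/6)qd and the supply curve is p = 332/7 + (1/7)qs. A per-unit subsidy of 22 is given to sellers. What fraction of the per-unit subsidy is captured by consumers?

Consumer share = 7/13

Pre-subsidy: 347/6 - (1/6)q = 332/7 + (1/7)q gives q* = 437/13 and p* = 679/13.
With the subsidy, sellers receive ps = pb + 22 for each unit, where pb is the price buyers pay.
On the curves, pb = 347/6 - (1/6)q and ps = 332/7 + (1/7)q; the wedge ps − pb = 22 gives 332/7 + (1/7)q − (347/6 - (1/6)q) = 22, so q' = 1361/13.
Then pb = 347/6 − (1/6)·(1361/13) = 525/13 and ps = 332/7 + (1/7)·(1361/13) = 811/13.
Buyers' price falls by p* − pb = 679/13 − 525/13 = 154/13; sellers' price rises by ps − p* = 811/13 − 679/13 = 132/13.
So consumers capture (154/13)/22 = 7/13 of each unit of subsidy.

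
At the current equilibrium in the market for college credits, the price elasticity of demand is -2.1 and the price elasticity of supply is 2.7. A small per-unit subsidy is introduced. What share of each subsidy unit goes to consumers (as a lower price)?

Consumer share = 0.5625

For a small subsidy around the equilibrium, the benefit split depends on the relative slopes, which at a point are proportional to the elasticities.
Buyer share = εs/(εs + |εd|) = 2.7/(2.7 + 2.1) = 0.5625; seller share = |εd|/(εs + |εd|) = 0.4375.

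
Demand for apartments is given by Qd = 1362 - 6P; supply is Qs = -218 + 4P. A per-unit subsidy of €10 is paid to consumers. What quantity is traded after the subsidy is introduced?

Q' = 438

Pre-subsidy: 1362 - 6P = -218 + 4P gives P* = 158, Q* = 414.
With the rebate, buyers effectively pay Pb = Ps − 10, where Ps is the price sellers receive.
Demand in terms of Ps becomes Qd = 1362 − 6(Ps − 10) = 1422 - 6Ps. Setting this equal to supply: 1422 - 6Ps = -218 + 4Ps, so Ps = 164.
Buyers pay Pb = 164 − 10 = 154; Q' = -218 + 4·164 = 438.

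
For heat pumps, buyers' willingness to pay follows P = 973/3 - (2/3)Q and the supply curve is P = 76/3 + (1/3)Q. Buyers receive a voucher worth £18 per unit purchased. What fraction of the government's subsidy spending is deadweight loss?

Pre-subsidy: 973/3 - (2/3)Q = 76/3 + (1/3)Q gives Q* = 299 and P* = 125.
With the rebate, buyers effectively pay Pb = Ps − 18, where Ps is the price sellers receive.
On the curves, Pb = 973/3 - (2/3)Q and Ps = 76/3 + (1/3)Q; the wedge Ps − Pb = 18 gives 76/3 + (1/3)Q − (973/3 - (2/3)Q) = 18, so Q' = 317.
Then Pb = 973/3 − (2/3)·317 = 113 and Ps = 76/3 + (1/3)·317 = 131.
ΔCS = ½(299 + 317)(125 − 113) = 3696; ΔPS = ½(299 + 317)(131 − 125) = 1848.
Government spending = 18 × 317 = 5706.
DWL = ½ × 18 × (317 − 299) = 162; fraction = 162 / 5706 = 9/317.

DWL / government spending = 9/317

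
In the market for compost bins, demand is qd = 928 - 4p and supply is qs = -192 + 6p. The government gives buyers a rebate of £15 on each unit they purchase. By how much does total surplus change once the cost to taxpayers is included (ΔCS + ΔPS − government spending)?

Net change in total surplus = -£270

Pre-subsidy: 928 - 4p = -192 + 6p gives p* = 112, q* = 480.
With the rebate, buyers effectively pay pb = ps − 15, where ps is the price sellers receive.
Demand in terms of ps becomes qd = 928 − 4(ps − 15) = 988 - 4ps. Setting this equal to supply: 988 - 4ps = -192 + 6ps, so ps = 118.
Buyers pay pb = 118 − 15 = 103; q' = -192 + 6·118 = 516.
ΔCS = ½(480 + 516)(112 − 103) = 4482; ΔPS = ½(480 + 516)(118 − 112) = 2988.
Government spending = 15 × 516 = 7740.
Net change = 4482 + 2988 − 7740 = -270. The loss equals the DWL triangle ½·15·36.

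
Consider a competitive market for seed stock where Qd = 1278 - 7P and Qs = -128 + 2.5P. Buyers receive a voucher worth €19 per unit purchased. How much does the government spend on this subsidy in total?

Pre-subsidy: 1278 - 7P = -128 + 2.5P gives P* = 148, Q* = 242.
With the rebate, buyers effectively pay Pb = Ps − 19, where Ps is the price sellers receive.
Demand in terms of Ps becomes Qd = 1278 − 7(Ps − 19) = 1411 - 7Ps. Setting this equal to supply: 1411 - 7Ps = -128 + 2.5Ps, so Ps = 162.
Buyers pay Pb = 162 − 19 = 143; Q' = -128 + 2.5·162 = 277.
Government outlay = subsidy × quantity = 19 × 277 = 5263.

Government cost = €5263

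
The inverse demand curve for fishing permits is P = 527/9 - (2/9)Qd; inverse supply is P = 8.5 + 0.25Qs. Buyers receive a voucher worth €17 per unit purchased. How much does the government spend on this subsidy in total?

Pre-subsidy: 527/9 - (2/9)Q = 8.5 + 0.25Q gives Q* = 106 and P* = 35.
With the rebate, buyers effectively pay Pb = Ps − 17, where Ps is the price sellers receive.
On the curves, Pb = 527/9 - (2/9)Q and Ps = 8.5 + 0.25Q; the wedge Ps − Pb = 17 gives 8.5 + 0.25Q − (527/9 - (2/9)Q) = 17, so Q' = 142.
Then Pb = 527/9 − (2/9)·142 = 27 and Ps = 8.5 + 0.25·142 = 44.
Government outlay = subsidy × quantity = 17 × 142 = 2414.

Government cost = €2414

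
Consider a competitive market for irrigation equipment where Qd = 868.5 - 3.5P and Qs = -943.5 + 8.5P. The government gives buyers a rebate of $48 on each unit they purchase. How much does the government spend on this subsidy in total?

Government cost = $22032

Pre-subsidy: 868.5 - 3.5P = -943.5 + 8.5P gives P* = 151, Q* = 340.
With the rebate, buyers effectively pay Pb = Ps − 48, where Ps is the price sellers receive.
Demand in terms of Ps becomes Qd = 868.5 − 3.5(Ps − 48) = 1036.5 - 3.5Ps. Setting this equal to supply: 1036.5 - 3.5Ps = -943.5 + 8.5Ps, so Ps = 165.
Buyers pay Pb = 165 − 48 = 117; Q' = -943.5 + 8.5·165 = 459.
Government outlay = subsidy × quantity = 48 × 459 = 22032.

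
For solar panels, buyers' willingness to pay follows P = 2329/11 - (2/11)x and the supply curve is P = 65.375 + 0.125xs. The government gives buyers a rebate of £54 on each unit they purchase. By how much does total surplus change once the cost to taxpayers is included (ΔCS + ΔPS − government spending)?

Net change in total surplus = -£4752

Pre-subsidy: 2329/11 - (2/11)x = 65.375 + 0.125x gives x* = 477 and P* = 125.
With the rebate, buyers effectively pay Pb = Ps − 54, where Ps is the price sellers receive.
On the curves, Pb = 2329/11 - (2/11)x and Ps = 65.375 + 0.125x; the wedge Ps − Pb = 54 gives 65.375 + 0.125x − (2329/11 - (2/11)x) = 54, so x' = 653.
Then Pb = 2329/11 − (2/11)·653 = 93 and Ps = 65.375 + 0.125·653 = 147.
ΔCS = ½(477 + 653)(125 − 93) = 18080; ΔPS = ½(477 + 653)(147 − 125) = 12430.
Government spending = 54 × 653 = 35262.
Net change = 18080 + 12430 − 35262 = -4752. The loss equals the DWL triangle ½·54·176.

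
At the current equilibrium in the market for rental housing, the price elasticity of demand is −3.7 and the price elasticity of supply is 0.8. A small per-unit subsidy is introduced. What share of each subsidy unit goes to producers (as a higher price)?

Producer share = 37/45

For a small subsidy around the equilibrium, the benefit split depends on the relative slopes, which at a point are proportional to the elasticities.
Buyer share = εs/(εs + |εd|) = 0.8/(0.8 + 3.7) = 8/45; seller share = |εd|/(εs + |εd|) = 37/45.
So producers capture 37/45 of the subsidy.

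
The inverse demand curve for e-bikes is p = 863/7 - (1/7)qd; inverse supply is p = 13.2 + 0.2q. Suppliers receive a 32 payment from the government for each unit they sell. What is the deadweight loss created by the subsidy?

Deadweight loss = 4480/3

Pre-subsidy: 863/7 - (1/7)q = 13.2 + 0.2q gives q* = 3853/12 and p* = 929/12.
With the subsidy, sellers receive ps = pb + 32 for each unit, where pb is the price buyers pay.
On the curves, pb = 863/7 - (1/7)q and ps = 13.2 + 0.2q; the wedge ps − pb = 32 gives 13.2 + 0.2q − (863/7 - (1/7)q) = 32, so q' = 4973/12.
Then pb = 863/7 − (1/7)·(4973/12) = 769/12 and ps = 13.2 + 0.2·(4973/12) = 1153/12.
The subsidy expands output by 4973/12 − 3853/12 = 280/3 past the efficient level; on those units the gap between marginal cost and willingness to pay runs from 0 up to 32.
DWL = ½ × 32 × 280/3 = 4480/3.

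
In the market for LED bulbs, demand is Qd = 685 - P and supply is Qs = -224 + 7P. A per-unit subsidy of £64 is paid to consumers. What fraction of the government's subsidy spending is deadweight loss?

Pre-subsidy: 685 - P = -224 + 7P gives P* = 113.625, Q* = 571.375.
With the rebate, buyers effectively pay Pb = Ps − 64, where Ps is the price sellers receive.
Demand in terms of Ps becomes Qd = 685 − 1(Ps − 64) = 749 - Ps. Setting this equal to supply: 749 - Ps = -224 + 7Ps, so Ps = 121.625.
Buyers pay Pb = 121.625 − 64 = 57.625; Q' = -224 + 7·121.625 = 627.375.
ΔCS = ½(571.375 + 627.375)(113.625 − 57.625) = 33565; ΔPS = ½(571.375 + 627.375)(121.625 − 113.625) = 4795.
Government spending = 64 × 627.375 = 40152.
DWL = ½ × 64 × (627.375 − 571.375) = 1792; fraction = 1792 / 40152 = 32/717.

DWL / government spending = 32/717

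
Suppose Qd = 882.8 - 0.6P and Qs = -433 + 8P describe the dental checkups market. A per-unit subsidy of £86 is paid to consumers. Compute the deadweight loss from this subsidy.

Pre-subsidy: 882.8 - 0.6P = -433 + 8P gives P* = 153, Q* = 791.
With the rebate, buyers effectively pay Pb = Ps − 86, where Ps is the price sellers receive.
Demand in terms of Ps becomes Qd = 882.8 − 0.6(Ps − 86) = 934.4 - 0.6Ps. Setting this equal to supply: 934.4 - 0.6Ps = -433 + 8Ps, so Ps = 159.
Buyers pay Pb = 159 − 86 = 73; Q' = -433 + 8·159 = 839.
The subsidy expands output by 839 − 791 = 48 past the efficient level; on those units the gap between marginal cost and willingness to pay runs from 0 up to 86.
DWL = ½ × 86 × 48 = 2064.

Deadweight loss = £2064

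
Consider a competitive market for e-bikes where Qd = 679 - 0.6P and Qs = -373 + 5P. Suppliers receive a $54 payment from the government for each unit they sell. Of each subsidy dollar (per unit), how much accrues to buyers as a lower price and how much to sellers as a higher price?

Buyers gain 675/14 per unit; sellers gain 81/14 per unit

Pre-subsidy: 679 - 0.6P = -373 + 5P gives P* = 1315/7, Q* = 3964/7.
With the subsidy, sellers receive Ps = Pb + 54 for each unit, where Pb is the price buyers pay.
Supply in terms of Pb becomes Qs = -373 + 5(Pb + 54) = -103 + 5Pb. Setting this equal to demand: 679 - 0.6Pb = -103 + 5Pb, so Pb = 1955/14.
Sellers receive Ps = 1955/14 + 54 = 2711/14; Q' = 679 − 0.6·(1955/14) = 8333/14.
Buyers' price falls by P* − Pb = 1315/7 − 1955/14 = 675/14; sellers' price rises by Ps − P* = 2711/14 − 1315/7 = 81/14.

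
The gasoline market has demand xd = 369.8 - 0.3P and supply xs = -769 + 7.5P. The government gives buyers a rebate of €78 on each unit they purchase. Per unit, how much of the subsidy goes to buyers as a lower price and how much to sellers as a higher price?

Buyers gain €75 per unit; sellers gain €3 per unit

Pre-subsidy: 369.8 - 0.3P = -769 + 7.5P gives P* = 146, x* = 326.
With the rebate, buyers effectively pay Pb = Ps − 78, where Ps is the price sellers receive.
Demand in terms of Ps becomes xd = 369.8 − 0.3(Ps − 78) = 393.2 - 0.3Ps. Setting this equal to supply: 393.2 - 0.3Ps = -769 + 7.5Ps, so Ps = 149.
Buyers pay Pb = 149 − 78 = 71; x' = -769 + 7.5·149 = 348.5.
Buyers' price falls by P* − Pb = 146 − 71 = 75; sellers' price rises by Ps − P* = 149 − 146 = 3.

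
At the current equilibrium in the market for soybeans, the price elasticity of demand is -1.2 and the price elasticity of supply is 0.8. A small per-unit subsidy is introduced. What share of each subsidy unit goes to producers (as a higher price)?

For a small subsidy around the equilibrium, the benefit split depends on the relative slopes, which at a point are proportional to the elasticities.
Buyer share = εs/(εs + |εd|) = 0.8/(0.8 + 1.2) = 0.4; seller share = |εd|/(εs + |εd|) = 0.6.
So producers capture 0.6 of the subsidy.

Producer share = 0.6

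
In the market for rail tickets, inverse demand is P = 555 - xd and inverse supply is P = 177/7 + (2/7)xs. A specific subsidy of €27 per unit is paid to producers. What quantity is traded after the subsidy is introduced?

x' = 433

Pre-subsidy: 555 - x = 177/7 + (2/7)x gives x* = 412 and P* = 143.
With the subsidy, sellers receive Ps = Pb + 27 for each unit, where Pb is the price buyers pay.
On the curves, Pb = 555 - x and Ps = 177/7 + (2/7)x; the wedge Ps − Pb = 27 gives 177/7 + (2/7)x − (555 - x) = 27, so x' = 433.
Then Pb = 555 − 1·433 = 122 and Ps = 177/7 + (2/7)·433 = 149.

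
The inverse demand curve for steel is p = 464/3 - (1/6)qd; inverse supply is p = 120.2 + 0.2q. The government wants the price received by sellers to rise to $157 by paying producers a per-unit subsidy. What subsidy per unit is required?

Required subsidy s = $33 per unit

At a seller price of 157, quantity supplied is -601 + 5·157 = 184.
Buyers absorb 184 only when they pay pb = 464/3 − (1/6)·184 = 124.
s = ps − pb = 157 − 124 = 33.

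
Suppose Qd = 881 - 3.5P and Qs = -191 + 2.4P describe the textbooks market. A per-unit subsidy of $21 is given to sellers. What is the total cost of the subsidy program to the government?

Pre-subsidy: 881 - 3.5P = -191 + 2.4P gives P* = 10720/59, Q* = 14459/59.
With the subsidy, sellers receive Ps = Pb + 21 for each unit, where Pb is the price buyers pay.
Supply in terms of Pb becomes Qs = -191 + 2.4(Pb + 21) = -140.6 + 2.4Pb. Setting this equal to demand: 881 - 3.5Pb = -140.6 + 2.4Pb, so Pb = 10216/59.
Sellers receive Ps = 10216/59 + 21 = 11455/59; Q' = 881 − 3.5·(10216/59) = 16223/59.
Government outlay = subsidy × quantity = 21 × 16223/59 = 340683/59.

Government cost = 340683/59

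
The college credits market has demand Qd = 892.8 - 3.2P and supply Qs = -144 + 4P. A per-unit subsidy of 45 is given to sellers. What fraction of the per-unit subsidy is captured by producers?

Producer share = 4/9

Pre-subsidy: 892.8 - 3.2P = -144 + 4P gives P* = 144, Q* = 432.
With the subsidy, sellers receive Ps = Pb + 45 for each unit, where Pb is the price buyers pay.
Supply in terms of Pb becomes Qs = -144 + 4(Pb + 45) = 36 + 4Pb. Setting this equal to demand: 892.8 - 3.2Pb = 36 + 4Pb, so Pb = 119.
Sellers receive Ps = 119 + 45 = 164; Q' = 892.8 − 3.2·119 = 512.
Buyers' price falls by P* − Pb = 144 − 119 = 25; sellers' price rises by Ps − P* = 164 − 144 = 20.
So producers capture 20/45 = 4/9 of each unit of subsidy.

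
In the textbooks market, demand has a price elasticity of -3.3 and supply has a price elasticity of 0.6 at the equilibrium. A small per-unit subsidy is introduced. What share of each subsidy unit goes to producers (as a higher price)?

For a small subsidy around the equilibrium, the benefit split depends on the relative slopes, which at a point are proportional to the elasticities.
Buyer share = εs/(εs + |εd|) = 0.6/(0.6 + 3.3) = 2/13; seller share = |εd|/(εs + |εd|) = 11/13.
So producers capture 11/13 of the subsidy.

Producer share = 11/13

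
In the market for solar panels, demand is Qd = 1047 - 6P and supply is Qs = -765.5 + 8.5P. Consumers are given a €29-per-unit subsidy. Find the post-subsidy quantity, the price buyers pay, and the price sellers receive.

Q' = 399; buyers pay €108; sellers receive €137

Pre-subsidy: 1047 - 6P = -765.5 + 8.5P gives P* = 125, Q* = 297.
With the rebate, buyers effectively pay Pb = Ps − 29, where Ps is the price sellers receive.
Demand in terms of Ps becomes Qd = 1047 − 6(Ps − 29) = 1221 - 6Ps. Setting this equal to supply: 1221 - 6Ps = -765.5 + 8.5Ps, so Ps = 137.
Buyers pay Pb = 137 − 29 = 108; Q' = -765.5 + 8.5·137 = 399.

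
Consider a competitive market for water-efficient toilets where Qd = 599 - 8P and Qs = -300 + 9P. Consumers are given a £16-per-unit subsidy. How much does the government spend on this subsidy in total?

Government cost = 66288/17

Pre-subsidy: 599 - 8P = -300 + 9P gives P* = 899/17, Q* = 2991/17.
With the rebate, buyers effectively pay Pb = Ps − 16, where Ps is the price sellers receive.
Demand in terms of Ps becomes Qd = 599 − 8(Ps − 16) = 727 - 8Ps. Setting this equal to supply: 727 - 8Ps = -300 + 9Ps, so Ps = 1027/17.
Buyers pay Pb = 1027/17 − 16 = 755/17; Q' = -300 + 9·(1027/17) = 4143/17.
Government outlay = subsidy × quantity = 16 × 4143/17 = 66288/17.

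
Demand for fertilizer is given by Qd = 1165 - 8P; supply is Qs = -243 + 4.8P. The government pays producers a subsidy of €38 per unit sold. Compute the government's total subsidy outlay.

Pre-subsidy: 1165 - 8P = -243 + 4.8P gives P* = 110, Q* = 285.
With the subsidy, sellers receive Ps = Pb + 38 for each unit, where Pb is the price buyers pay.
Supply in terms of Pb becomes Qs = -243 + 4.8(Pb + 38) = -60.6 + 4.8Pb. Setting this equal to demand: 1165 - 8Pb = -60.6 + 4.8Pb, so Pb = 95.75.
Sellers receive Ps = 95.75 + 38 = 133.75; Q' = 1165 − 8·95.75 = 399.
Government outlay = subsidy × quantity = 38 × 399 = 15162.

Government cost = €15162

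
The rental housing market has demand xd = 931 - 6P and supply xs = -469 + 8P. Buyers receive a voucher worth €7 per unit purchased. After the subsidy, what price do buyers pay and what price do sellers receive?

Pre-subsidy: 931 - 6P = -469 + 8P gives P* = 100, x* = 331.
With the rebate, buyers effectively pay Pb = Ps − 7, where Ps is the price sellers receive.
Demand in terms of Ps becomes xd = 931 − 6(Ps − 7) = 973 - 6Ps. Setting this equal to supply: 973 - 6Ps = -469 + 8Ps, so Ps = 103.
Buyers pay Pb = 103 − 7 = 96; x' = -469 + 8·103 = 355.

Buyers pay €96; sellers receive €103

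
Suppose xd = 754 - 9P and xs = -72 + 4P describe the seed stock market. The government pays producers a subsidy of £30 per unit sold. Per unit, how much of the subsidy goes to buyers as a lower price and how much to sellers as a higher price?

Pre-subsidy: 754 - 9P = -72 + 4P gives P* = 826/13, x* = 2368/13.
With the subsidy, sellers receive Ps = Pb + 30 for each unit, where Pb is the price buyers pay.
Supply in terms of Pb becomes xs = -72 + 4(Pb + 30) = 48 + 4Pb. Setting this equal to demand: 754 - 9Pb = 48 + 4Pb, so Pb = 706/13.
Sellers receive Ps = 706/13 + 30 = 1096/13; x' = 754 − 9·(706/13) = 3448/13.
Buyers' price falls by P* − Pb = 826/13 − 706/13 = 120/13; sellers' price rises by Ps − P* = 1096/13 − 826/13 = 270/13.

Buyers gain 120/13 per unit; sellers gain 270/13 per unit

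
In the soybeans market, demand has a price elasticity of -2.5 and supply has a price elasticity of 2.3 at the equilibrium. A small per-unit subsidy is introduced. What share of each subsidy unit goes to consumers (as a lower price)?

Consumer share = 23/48

For a small subsidy around the equilibrium, the benefit split depends on the relative slopes, which at a point are proportional to the elasticities.
Buyer share = εs/(εs + |εd|) = 2.3/(2.3 + 2.5) = 23/48; seller share = |εd|/(εs + |εd|) = 25/48.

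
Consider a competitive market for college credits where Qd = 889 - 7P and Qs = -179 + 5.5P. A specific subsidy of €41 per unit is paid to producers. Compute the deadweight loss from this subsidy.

Pre-subsidy: 889 - 7P = -179 + 5.5P gives P* = 85.44, Q* = 290.92.
With the subsidy, sellers receive Ps = Pb + 41 for each unit, where Pb is the price buyers pay.
Supply in terms of Pb becomes Qs = -179 + 5.5(Pb + 41) = 46.5 + 5.5Pb. Setting this equal to demand: 889 - 7Pb = 46.5 + 5.5Pb, so Pb = 67.4.
Sellers receive Ps = 67.4 + 41 = 108.4; Q' = 889 − 7·67.4 = 417.2.
The subsidy expands output by 417.2 − 290.92 = 126.28 past the efficient level; on those units the gap between marginal cost and willingness to pay runs from 0 up to 41.
DWL = ½ × 41 × 126.28 = 2588.74.

Deadweight loss = €2588.74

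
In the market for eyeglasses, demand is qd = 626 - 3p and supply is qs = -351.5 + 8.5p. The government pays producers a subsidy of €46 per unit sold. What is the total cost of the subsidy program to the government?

Pre-subsidy: 626 - 3p = -351.5 + 8.5p gives p* = 85, q* = 371.
With the subsidy, sellers receive ps = pb + 46 for each unit, where pb is the price buyers pay.
Supply in terms of pb becomes qs = -351.5 + 8.5(pb + 46) = 39.5 + 8.5pb. Setting this equal to demand: 626 - 3pb = 39.5 + 8.5pb, so pb = 51.
Sellers receive ps = 51 + 46 = 97; q' = 626 − 3·51 = 473.
Government outlay = subsidy × quantity = 46 × 473 = 21758.

Government cost = €21758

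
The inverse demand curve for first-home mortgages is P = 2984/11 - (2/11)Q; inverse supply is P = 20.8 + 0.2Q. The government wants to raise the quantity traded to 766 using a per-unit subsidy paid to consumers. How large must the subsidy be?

Required subsidy s = 42 per unit

At Q = 766, from the demand curve buyers pay Pb = 2984/11 − (2/11)·766 = 132; from the supply curve sellers need Ps = 20.8 + 0.2·766 = 174.
The subsidy must fill the gap: s = Ps − Pb = 174 − 132 = 42.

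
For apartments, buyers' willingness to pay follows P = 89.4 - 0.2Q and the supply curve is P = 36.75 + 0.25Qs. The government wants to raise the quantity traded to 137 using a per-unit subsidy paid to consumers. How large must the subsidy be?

Required subsidy s = 9 per unit

At Q = 137, from the demand curve buyers pay Pb = 89.4 − 0.2·137 = 62; from the supply curve sellers need Ps = 36.75 + 0.25·137 = 71.
The subsidy must fill the gap: s = Ps − Pb = 71 − 62 = 9.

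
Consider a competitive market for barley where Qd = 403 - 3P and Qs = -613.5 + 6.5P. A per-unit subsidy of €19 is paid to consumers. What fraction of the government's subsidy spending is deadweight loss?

DWL / government spending = 39/242

Pre-subsidy: 403 - 3P = -613.5 + 6.5P gives P* = 107, Q* = 82.
With the rebate, buyers effectively pay Pb = Ps − 19, where Ps is the price sellers receive.
Demand in terms of Ps becomes Qd = 403 − 3(Ps − 19) = 460 - 3Ps. Setting this equal to supply: 460 - 3Ps = -613.5 + 6.5Ps, so Ps = 113.
Buyers pay Pb = 113 − 19 = 94; Q' = -613.5 + 6.5·113 = 121.
ΔCS = ½(82 + 121)(107 − 94) = 1319.5; ΔPS = ½(82 + 121)(113 − 107) = 609.
Government spending = 19 × 121 = 2299.
DWL = ½ × 19 × (121 − 82) = 370.5; fraction = 370.5 / 2299 = 39/242.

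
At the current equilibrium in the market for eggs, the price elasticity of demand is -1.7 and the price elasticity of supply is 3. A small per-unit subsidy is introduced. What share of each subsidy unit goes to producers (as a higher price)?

Producer share = 17/47

For a small subsidy around the equilibrium, the benefit split depends on the relative slopes, which at a point are proportional to the elasticities.
Buyer share = εs/(εs + |εd|) = 3/(3 + 1.7) = 30/47; seller share = |εd|/(εs + |εd|) = 17/47.
So producers capture 17/47 of the subsidy.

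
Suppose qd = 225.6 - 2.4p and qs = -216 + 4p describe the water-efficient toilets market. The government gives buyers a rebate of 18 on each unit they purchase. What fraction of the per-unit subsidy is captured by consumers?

Pre-subsidy: 225.6 - 2.4p = -216 + 4p gives p* = 69, q* = 60.
With the rebate, buyers effectively pay pb = ps − 18, where ps is the price sellers receive.
Demand in terms of ps becomes qd = 225.6 − 2.4(ps − 18) = 268.8 - 2.4ps. Setting this equal to supply: 268.8 - 2.4ps = -216 + 4ps, so ps = 75.75.
Buyers pay pb = 75.75 − 18 = 57.75; q' = -216 + 4·75.75 = 87.
Buyers' price falls by p* − pb = 69 − 57.75 = 11.25; sellers' price rises by ps − p* = 75.75 − 69 = 6.75.
So consumers capture 11.25/18 = 0.625 of each unit of subsidy.

Consumer share = 0.625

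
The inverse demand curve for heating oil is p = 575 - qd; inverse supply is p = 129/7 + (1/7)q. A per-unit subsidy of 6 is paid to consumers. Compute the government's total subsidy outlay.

Pre-subsidy: 575 - q = 129/7 + (1/7)q gives q* = 487 and p* = 88.
With the rebate, buyers effectively pay pb = ps − 6, where ps is the price sellers receive.
On the curves, pb = 575 - q and ps = 129/7 + (1/7)q; the wedge ps − pb = 6 gives 129/7 + (1/7)q − (575 - q) = 6, so q' = 492.25.
Then pb = 575 − 1·492.25 = 82.75 and ps = 129/7 + (1/7)·492.25 = 88.75.
Government outlay = subsidy × quantity = 6 × 492.25 = 2953.5.

Government cost = 2953.5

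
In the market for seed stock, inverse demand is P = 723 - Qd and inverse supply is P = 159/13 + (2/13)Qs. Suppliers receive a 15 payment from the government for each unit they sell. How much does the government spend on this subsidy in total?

Government cost = 9435

Pre-subsidy: 723 - Q = 159/13 + (2/13)Q gives Q* = 616 and P* = 107.
With the subsidy, sellers receive Ps = Pb + 15 for each unit, where Pb is the price buyers pay.
On the curves, Pb = 723 - Q and Ps = 159/13 + (2/13)Q; the wedge Ps − Pb = 15 gives 159/13 + (2/13)Q − (723 - Q) = 15, so Q' = 629.
Then Pb = 723 − 1·629 = 94 and Ps = 159/13 + (2/13)·629 = 109.
Government outlay = subsidy × quantity = 15 × 629 = 9435.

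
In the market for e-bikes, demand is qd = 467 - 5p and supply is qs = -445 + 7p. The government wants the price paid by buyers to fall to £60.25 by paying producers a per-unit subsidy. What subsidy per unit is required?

At a buyer price of 60.25, quantity demanded is 467 − 5·60.25 = 165.75.
Sellers supply 165.75 only when they receive ps with -445 + 7·ps = 165.75, i.e. ps = 87.25.
s = ps − pb = 87.25 − 60.25 = 27.

Required subsidy s = £27 per unit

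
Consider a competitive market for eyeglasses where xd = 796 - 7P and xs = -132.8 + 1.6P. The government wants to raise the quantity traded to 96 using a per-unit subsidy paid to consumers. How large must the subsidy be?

Required subsidy s = 43 per unit

At x = 96, invert demand for the buyer price: Pb = (796 − 96)/7 = 100; invert supply for the seller price: Ps = (96 − (-132.8))/1.6 = 143.
The subsidy must fill the gap: s = Ps − Pb = 143 − 100 = 43.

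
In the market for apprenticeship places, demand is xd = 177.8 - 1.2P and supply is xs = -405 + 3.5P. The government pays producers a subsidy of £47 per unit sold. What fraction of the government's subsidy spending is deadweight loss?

DWL / government spending = 21/71

Pre-subsidy: 177.8 - 1.2P = -405 + 3.5P gives P* = 124, x* = 29.
With the subsidy, sellers receive Ps = Pb + 47 for each unit, where Pb is the price buyers pay.
Supply in terms of Pb becomes xs = -405 + 3.5(Pb + 47) = -240.5 + 3.5Pb. Setting this equal to demand: 177.8 - 1.2Pb = -240.5 + 3.5Pb, so Pb = 89.
Sellers receive Ps = 89 + 47 = 136; x' = 177.8 − 1.2·89 = 71.
ΔCS = ½(29 + 71)(124 − 89) = 1750; ΔPS = ½(29 + 71)(136 − 124) = 600.
Government spending = 47 × 71 = 3337.
DWL = ½ × 47 × (71 − 29) = 987; fraction = 987 / 3337 = 21/71.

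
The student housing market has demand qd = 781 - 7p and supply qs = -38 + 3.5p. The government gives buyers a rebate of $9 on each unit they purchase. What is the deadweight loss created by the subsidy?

Pre-subsidy: 781 - 7p = -38 + 3.5p gives p* = 78, q* = 235.
With the rebate, buyers effectively pay pb = ps − 9, where ps is the price sellers receive.
Demand in terms of ps becomes qd = 781 − 7(ps − 9) = 844 - 7ps. Setting this equal to supply: 844 - 7ps = -38 + 3.5ps, so ps = 84.
Buyers pay pb = 84 − 9 = 75; q' = -38 + 3.5·84 = 256.
The subsidy expands output by 256 − 235 = 21 past the efficient level; on those units the gap between marginal cost and willingness to pay runs from 0 up to 9.
DWL = ½ × 9 × 21 = 94.5.

Deadweight loss = $94.5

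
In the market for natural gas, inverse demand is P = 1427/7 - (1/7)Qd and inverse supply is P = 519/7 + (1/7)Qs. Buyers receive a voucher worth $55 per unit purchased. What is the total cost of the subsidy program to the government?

Government cost = $35557.5

Pre-subsidy: 1427/7 - (1/7)Q = 519/7 + (1/7)Q gives Q* = 454 and P* = 139.
With the rebate, buyers effectively pay Pb = Ps − 55, where Ps is the price sellers receive.
On the curves, Pb = 1427/7 - (1/7)Q and Ps = 519/7 + (1/7)Q; the wedge Ps − Pb = 55 gives 519/7 + (1/7)Q − (1427/7 - (1/7)Q) = 55, so Q' = 646.5.
Then Pb = 1427/7 − (1/7)·646.5 = 111.5 and Ps = 519/7 + (1/7)·646.5 = 166.5.
Government outlay = subsidy × quantity = 55 × 646.5 = 35557.5.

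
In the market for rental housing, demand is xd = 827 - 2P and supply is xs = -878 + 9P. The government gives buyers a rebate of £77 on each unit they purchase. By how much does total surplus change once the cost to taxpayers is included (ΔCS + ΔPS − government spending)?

Pre-subsidy: 827 - 2P = -878 + 9P gives P* = 155, x* = 517.
With the rebate, buyers effectively pay Pb = Ps − 77, where Ps is the price sellers receive.
Demand in terms of Ps becomes xd = 827 − 2(Ps − 77) = 981 - 2Ps. Setting this equal to supply: 981 - 2Ps = -878 + 9Ps, so Ps = 169.
Buyers pay Pb = 169 − 77 = 92; x' = -878 + 9·169 = 643.
ΔCS = ½(517 + 643)(155 − 92) = 36540; ΔPS = ½(517 + 643)(169 − 155) = 8120.
Government spending = 77 × 643 = 49511.
Net change = 36540 + 8120 − 49511 = -4851. The loss equals the DWL triangle ½·77·126.

Net change in total surplus = -£4851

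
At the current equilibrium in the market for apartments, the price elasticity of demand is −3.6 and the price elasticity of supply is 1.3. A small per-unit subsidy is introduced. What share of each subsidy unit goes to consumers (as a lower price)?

For a small subsidy around the equilibrium, the benefit split depends on the relative slopes, which at a point are proportional to the elasticities.
Buyer share = εs/(εs + |εd|) = 1.3/(1.3 + 3.6) = 13/49; seller share = |εd|/(εs + |εd|) = 36/49.

Consumer share = 13/49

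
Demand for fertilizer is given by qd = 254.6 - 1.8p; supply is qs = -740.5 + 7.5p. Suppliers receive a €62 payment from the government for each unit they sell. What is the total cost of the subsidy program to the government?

Pre-subsidy: 254.6 - 1.8p = -740.5 + 7.5p gives p* = 107, q* = 62.
With the subsidy, sellers receive ps = pb + 62 for each unit, where pb is the price buyers pay.
Supply in terms of pb becomes qs = -740.5 + 7.5(pb + 62) = -275.5 + 7.5pb. Setting this equal to demand: 254.6 - 1.8pb = -275.5 + 7.5pb, so pb = 57.
Sellers receive ps = 57 + 62 = 119; q' = 254.6 − 1.8·57 = 152.
Government outlay = subsidy × quantity = 62 × 152 = 9424.

Government cost = €9424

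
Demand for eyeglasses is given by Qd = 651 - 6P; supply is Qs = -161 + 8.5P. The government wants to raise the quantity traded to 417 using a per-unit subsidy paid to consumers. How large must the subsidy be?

Required subsidy s = 29 per unit

At Q = 417, invert demand for the buyer price: Pb = (651 − 417)/6 = 39; invert supply for the seller price: Ps = (417 − (-161))/8.5 = 68.
The subsidy must fill the gap: s = Ps − Pb = 68 − 39 = 29.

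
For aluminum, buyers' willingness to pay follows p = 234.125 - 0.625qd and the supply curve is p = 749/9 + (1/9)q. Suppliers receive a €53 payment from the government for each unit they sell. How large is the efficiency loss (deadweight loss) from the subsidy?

Pre-subsidy: 234.125 - 0.625q = 749/9 + (1/9)q gives q* = 205 and p* = 106.
With the subsidy, sellers receive ps = pb + 53 for each unit, where pb is the price buyers pay.
On the curves, pb = 234.125 - 0.625q and ps = 749/9 + (1/9)q; the wedge ps − pb = 53 gives 749/9 + (1/9)q − (234.125 - 0.625q) = 53, so q' = 277.
Then pb = 234.125 − 0.625·277 = 61 and ps = 749/9 + (1/9)·277 = 114.
The subsidy expands output by 277 − 205 = 72 past the efficient level; on those units the gap between marginal cost and willingness to pay runs from 0 up to 53.
DWL = ½ × 53 × 72 = 1908.

Deadweight loss = €1908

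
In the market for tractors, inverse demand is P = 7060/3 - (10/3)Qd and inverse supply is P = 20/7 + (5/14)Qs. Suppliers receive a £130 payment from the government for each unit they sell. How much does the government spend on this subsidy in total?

Pre-subsidy: 7060/3 - (10/3)Q = 20/7 + (5/14)Q gives Q* = 19744/31 and P* = 7140/31.
With the subsidy, sellers receive Ps = Pb + 130 for each unit, where Pb is the price buyers pay.
On the curves, Pb = 7060/3 - (10/3)Q and Ps = 20/7 + (5/14)Q; the wedge Ps − Pb = 130 gives 20/7 + (5/14)Q − (7060/3 - (10/3)Q) = 130, so Q' = 20836/31.
Then Pb = 7060/3 − (10/3)·(20836/31) = 3500/31 and Ps = 20/7 + (5/14)·(20836/31) = 7530/31.
Government outlay = subsidy × quantity = 130 × 20836/31 = 2708680/31.

Government cost = 2708680/31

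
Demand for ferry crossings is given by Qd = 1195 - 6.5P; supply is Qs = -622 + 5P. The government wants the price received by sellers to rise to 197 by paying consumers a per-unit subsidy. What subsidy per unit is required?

At a seller price of 197, quantity supplied is -622 + 5·197 = 363.
Buyers absorb 363 only when they pay Pb with 1195 − 6.5·Pb = 363, i.e. Pb = 128.
s = Ps − Pb = 197 − 128 = 69.

Required subsidy s = 69 per unit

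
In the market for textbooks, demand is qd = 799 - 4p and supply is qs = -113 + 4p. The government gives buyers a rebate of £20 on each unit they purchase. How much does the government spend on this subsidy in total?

Government cost = £7660

Pre-subsidy: 799 - 4p = -113 + 4p gives p* = 114, q* = 343.
With the rebate, buyers effectively pay pb = ps − 20, where ps is the price sellers receive.
Demand in terms of ps becomes qd = 799 − 4(ps − 20) = 879 - 4ps. Setting this equal to supply: 879 - 4ps = -113 + 4ps, so ps = 124.
Buyers pay pb = 124 − 20 = 104; q' = -113 + 4·124 = 383.
Government outlay = subsidy × quantity = 20 × 383 = 7660.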